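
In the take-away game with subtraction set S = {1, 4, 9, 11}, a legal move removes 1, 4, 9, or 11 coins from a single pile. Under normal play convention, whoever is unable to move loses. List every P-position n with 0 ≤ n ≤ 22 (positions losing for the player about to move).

G(0) = 0
G(1) = mex{0} = 1
G(2) = mex{1} = 0
G(3) = mex{0} = 1
G(4) = mex{1,0} = 2
G(5) = mex{2,1} = 0
G(6) = mex{0,0} = 1
G(7) = mex{1,1} = 0
G(8) = mex{0,2} = 1
G(9) = mex{1,0,0} = 2
G(10) = mex{2,1,1} = 0
G(11) = mex{0,0,0,0} = 1
G(12) = mex{1,1,1,1} = 0
G(13) = mex{0,2,2,0} = 1
G(14) = mex{1,0,0,1} = 2
G(15) = mex{2,1,1,2} = 0
G(16) = mex{0,0,0,0} = 1
G(17) = mex{1,1,1,1} = 0
G(18) = mex{0,2,2,0} = 1
G(19) = mex{1,0,0,1} = 2
G(20) = mex{2,1,1,2} = 0
G(21) = mex{0,0,0,0} = 1
G(22) = mex{1,1,1,1} = 0
P-positions are exactly the n with G(n) = 0.

0, 2, 5, 7, 10, 12, 15, 17, 20, 22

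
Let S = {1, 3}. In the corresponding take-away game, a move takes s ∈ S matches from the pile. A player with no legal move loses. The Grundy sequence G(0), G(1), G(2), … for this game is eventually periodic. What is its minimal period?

2

G(0) = 0
G(1) = mex{0} = 1
G(2) = mex{1} = 0
G(3) = mex{0,0} = 1
G(4) = mex{1,1} = 0
G(5) = mex{0,0} = 1
G(6) = mex{1,1} = 0
G(7) = mex{0,0} = 1
G(8) = mex{1,1} = 0
G(9) = mex{0,0} = 1
G(10) = mex{1,1} = 0
G(11) = mex{0,0} = 1
G(12) = mex{1,1} = 0
G(13) = mex{0,0} = 1
G(14) = mex{1,1} = 0
G(n+2) = G(n) holds for n = 0,…,2 (a full window of length max(S) = 3), so the sequence is purely periodic with period 2.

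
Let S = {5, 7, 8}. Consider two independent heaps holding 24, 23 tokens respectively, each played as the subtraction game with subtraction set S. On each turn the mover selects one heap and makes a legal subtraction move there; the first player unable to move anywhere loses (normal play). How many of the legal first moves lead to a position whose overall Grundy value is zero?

All heaps use S = {5, 7, 8}:
n :  0  1  2  3  4  5  6  7  8  9 10 11 12 13 14 15 16 17 18 19 20 21 22 23 24
G :  0  0  0  0  0  1  1  1  1  1  2  2  2  0  0  0  0  0  1  1  1  1  1  2  2
Heap A: G(24) = 2.
Heap B: G(23) = 2.
Combined Grundy value = 2 ⊕ 2 = 0.
A winning move leaves total XOR = 0, i.e. changes one component's Grundy value g to g ⊕ X where X is the current total.
Heap A: target g' = 2⊕0 = 2, but every legal move changes the Grundy value (mex property), so 0 moves.
Heap B: target g' = 2⊕0 = 2, but every legal move changes the Grundy value (mex property), so 0 moves.

0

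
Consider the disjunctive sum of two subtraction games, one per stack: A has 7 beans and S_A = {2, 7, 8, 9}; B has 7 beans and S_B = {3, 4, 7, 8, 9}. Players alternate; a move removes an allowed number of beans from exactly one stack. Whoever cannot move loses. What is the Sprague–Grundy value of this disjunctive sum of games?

3

Stack A, S = {2, 7, 8, 9}:
n : 0 1 2 3 4 5 6 7
G : 0 0 1 1 0 0 1 1
G_A(7) = 1.
Stack B, S = {3, 4, 7, 8, 9}:
G(0) = 0
G(1) = mex{} = 0
G(2) = mex{} = 0
G(3) = mex{0} = 1
G(4) = mex{0,0} = 1
G(5) = mex{0,0} = 1
G(6) = mex{1,0} = 2
G(7) = mex{1,1,0} = 2
G_B(7) = 2.
Combined Grundy value = 1 ⊕ 2 = 3.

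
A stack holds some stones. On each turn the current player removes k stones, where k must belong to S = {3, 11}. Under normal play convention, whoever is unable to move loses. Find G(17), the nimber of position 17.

1

n :  0  1  2  3  4  5  6  7  8  9 10 11 12 13 14 15 16 17
G :  0  0  0  1  1  1  0  0  0  1  1  1  2  2  0  0  0  1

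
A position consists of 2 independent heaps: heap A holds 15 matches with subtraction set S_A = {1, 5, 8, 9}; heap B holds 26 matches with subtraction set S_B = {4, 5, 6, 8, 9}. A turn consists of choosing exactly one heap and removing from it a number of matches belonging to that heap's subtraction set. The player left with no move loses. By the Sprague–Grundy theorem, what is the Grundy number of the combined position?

Heap A, S = {1, 5, 8, 9}:
n :  0  1  2  3  4  5  6  7  8  9 10 11 12 13 14 15
G :  0  1  0  1  0  1  0  1  2  3  2  3  2  3  2  3
G_A(15) = 3.
Heap B, S = {4, 5, 6, 8, 9}:
G(0) = 0
G(1) = mex{} = 0
G(2) = mex{} = 0
G(3) = mex{} = 0
G(4) = mex{0} = 1
G(5) = mex{0,0} = 1
G(6) = mex{0,0,0} = 1
G(7) = mex{0,0,0} = 1
G(8) = mex{1,0,0,0} = 2
G(9) = mex{1,1,0,0,0} = 2
G(10) = mex{1,1,1,0,0} = 2
G(11) = mex{1,1,1,0,0} = 2
G(12) = mex{2,1,1,1,0} = 3
G(13) = mex{2,2,1,1,1} = 0
G(14) = mex{2,2,2,1,1} = 0
G(15) = mex{2,2,2,1,1} = 0
G(16) = mex{3,2,2,2,1} = 0
G(17) = mex{0,3,2,2,2} = 1
G(18) = mex{0,0,3,2,2} = 1
G(19) = mex{0,0,0,2,2} = 1
G(20) = mex{0,0,0,3,2} = 1
G(21) = mex{1,0,0,0,3} = 2
G(22) = mex{1,1,0,0,0} = 2
G(23) = mex{1,1,1,0,0} = 2
G(24) = mex{1,1,1,0,0} = 2
G(25) = mex{2,1,1,1,0} = 3
G(26) = mex{2,2,1,1,1} = 0
G_B(26) = 0.
Combined Grundy value = 3 ⊕ 0 = 3.

3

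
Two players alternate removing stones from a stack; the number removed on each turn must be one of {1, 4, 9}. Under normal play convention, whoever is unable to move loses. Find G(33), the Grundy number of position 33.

n :  0  1  2  3  4  5  6  7  8  9 10 11 12 13 14 15 16 17 18 19 20 21 22 23 24 25 26 27 28 29 30 31 32 33
G :  0  1  0  1  2  0  1  0  1  2  0  1  0  1  2  0  1  0  1  2  0  1  0  1  2  0  1  0  1  2  0  1  0  1

1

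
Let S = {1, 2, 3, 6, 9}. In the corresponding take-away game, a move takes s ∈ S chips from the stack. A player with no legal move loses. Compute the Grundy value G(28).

0

G(0) = 0
G(1) = mex{0} = 1
G(2) = mex{1,0} = 2
G(3) = mex{2,1,0} = 3
G(4) = mex{3,2,1} = 0
G(5) = mex{0,3,2} = 1
G(6) = mex{1,0,3,0} = 2
G(7) = mex{2,1,0,1} = 3
G(8) = mex{3,2,1,2} = 0
G(9) = mex{0,3,2,3,0} = 1
G(10) = mex{1,0,3,0,1} = 2
G(11) = mex{2,1,0,1,2} = 3
G(12) = mex{3,2,1,2,3} = 0
G(13) = mex{0,3,2,3,0} = 1
G(14) = mex{1,0,3,0,1} = 2
G(15) = mex{2,1,0,1,2} = 3
G(16) = mex{3,2,1,2,3} = 0
G(17) = mex{0,3,2,3,0} = 1
G(18) = mex{1,0,3,0,1} = 2
G(19) = mex{2,1,0,1,2} = 3
G(20) = mex{3,2,1,2,3} = 0
G(21) = mex{0,3,2,3,0} = 1
G(22) = mex{1,0,3,0,1} = 2
G(23) = mex{2,1,0,1,2} = 3
G(24) = mex{3,2,1,2,3} = 0
G(25) = mex{0,3,2,3,0} = 1
G(26) = mex{1,0,3,0,1} = 2
G(27) = mex{2,1,0,1,2} = 3
G(28) = mex{3,2,1,2,3} = 0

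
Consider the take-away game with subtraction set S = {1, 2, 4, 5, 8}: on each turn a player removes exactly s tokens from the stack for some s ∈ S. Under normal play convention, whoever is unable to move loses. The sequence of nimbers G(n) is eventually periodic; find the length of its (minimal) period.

3

G(0) = 0
G(1) = mex{0} = 1
G(2) = mex{1,0} = 2
G(3) = mex{2,1} = 0
G(4) = mex{0,2,0} = 1
G(5) = mex{1,0,1,0} = 2
G(6) = mex{2,1,2,1} = 0
G(7) = mex{0,2,0,2} = 1
G(8) = mex{1,0,1,0,0} = 2
G(9) = mex{2,1,2,1,1} = 0
G(10) = mex{0,2,0,2,2} = 1
G(11) = mex{1,0,1,0,0} = 2
G(12) = mex{2,1,2,1,1} = 0
G(13) = mex{0,2,0,2,2} = 1
G(14) = mex{1,0,1,0,0} = 2
G(n+3) = G(n) holds for n = 0,…,7 (a full window of length max(S) = 8), so the sequence is purely periodic with period 3.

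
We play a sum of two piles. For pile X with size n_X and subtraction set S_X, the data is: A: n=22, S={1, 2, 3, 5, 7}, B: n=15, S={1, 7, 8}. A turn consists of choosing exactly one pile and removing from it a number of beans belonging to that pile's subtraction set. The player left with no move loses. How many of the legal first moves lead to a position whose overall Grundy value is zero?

Pile A, S = {1, 2, 3, 5, 7}:
n :  0  1  2  3  4  5  6  7  8  9 10 11 12 13 14 15 16 17 18 19 20 21 22
G :  0  1  2  3  0  1  2  3  0  1  2  3  0  1  2  3  0  1  2  3  0  1  2
G_A(22) = 2.
Pile B, S = {1, 7, 8}:
n :  0  1  2  3  4  5  6  7  8  9 10 11 12 13 14 15
G :  0  1  0  1  0  1  0  1  2  3  2  3  2  3  2  0
G_B(15) = 0.
Combined Grundy value = 2 ⊕ 0 = 2.
A winning move leaves total XOR = 0, i.e. changes one component's Grundy value g to g ⊕ X where X is the current total.
Pile A: need g' = 2⊕2 = 0. Options: 22−1→G=1, 22−2→G=0, 22−3→G=3, 22−5→G=1, 22−7→G=3. Hits: 1.
Pile B: need g' = 0⊕2 = 2. Options: 15−1→G=2, 15−7→G=2, 15−8→G=1. Hits: 2.

3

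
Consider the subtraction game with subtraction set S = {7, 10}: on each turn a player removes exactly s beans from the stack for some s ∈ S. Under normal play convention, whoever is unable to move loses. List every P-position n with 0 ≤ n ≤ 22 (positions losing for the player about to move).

G(0) = 0
G(1) = mex{} = 0
G(2) = mex{} = 0
G(3) = mex{} = 0
G(4) = mex{} = 0
G(5) = mex{} = 0
G(6) = mex{} = 0
G(7) = mex{0} = 1
G(8) = mex{0} = 1
G(9) = mex{0} = 1
G(10) = mex{0,0} = 1
G(11) = mex{0,0} = 1
G(12) = mex{0,0} = 1
G(13) = mex{0,0} = 1
G(14) = mex{1,0} = 2
G(15) = mex{1,0} = 2
G(16) = mex{1,0} = 2
G(17) = mex{1,1} = 0
G(18) = mex{1,1} = 0
G(19) = mex{1,1} = 0
G(20) = mex{1,1} = 0
G(21) = mex{2,1} = 0
G(22) = mex{2,1} = 0
P-positions are exactly the n with G(n) = 0.

0, 1, 2, 3, 4, 5, 6, 17, 18, 19, 20, 21, 22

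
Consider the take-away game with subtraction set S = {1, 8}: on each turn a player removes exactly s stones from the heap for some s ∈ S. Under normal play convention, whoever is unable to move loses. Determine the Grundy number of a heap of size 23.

G(0) = 0
G(1) = mex{0} = 1
G(2) = mex{1} = 0
G(3) = mex{0} = 1
G(4) = mex{1} = 0
G(5) = mex{0} = 1
G(6) = mex{1} = 0
G(7) = mex{0} = 1
G(8) = mex{1,0} = 2
G(9) = mex{2,1} = 0
G(10) = mex{0,0} = 1
G(11) = mex{1,1} = 0
G(12) = mex{0,0} = 1
G(13) = mex{1,1} = 0
G(14) = mex{0,0} = 1
G(15) = mex{1,1} = 0
G(16) = mex{0,2} = 1
G(17) = mex{1,0} = 2
G(18) = mex{2,1} = 0
G(19) = mex{0,0} = 1
G(20) = mex{1,1} = 0
G(21) = mex{0,0} = 1
G(22) = mex{1,1} = 0
G(23) = mex{0,0} = 1

1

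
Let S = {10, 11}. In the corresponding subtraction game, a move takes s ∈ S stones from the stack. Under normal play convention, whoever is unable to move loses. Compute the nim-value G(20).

n :  0  1  2  3  4  5  6  7  8  9 10 11 12 13 14 15 16 17 18 19 20
G :  0  0  0  0  0  0  0  0  0  0  1  1  1  1  1  1  1  1  1  1  2

2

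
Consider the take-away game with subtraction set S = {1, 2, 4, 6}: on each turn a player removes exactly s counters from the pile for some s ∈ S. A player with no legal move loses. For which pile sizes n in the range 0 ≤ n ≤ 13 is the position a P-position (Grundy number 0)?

0, 3, 8, 11

G(0) = 0
G(1) = mex{0} = 1
G(2) = mex{1,0} = 2
G(3) = mex{2,1} = 0
G(4) = mex{0,2,0} = 1
G(5) = mex{1,0,1} = 2
G(6) = mex{2,1,2,0} = 3
G(7) = mex{3,2,0,1} = 4
G(8) = mex{4,3,1,2} = 0
G(9) = mex{0,4,2,0} = 1
G(10) = mex{1,0,3,1} = 2
G(11) = mex{2,1,4,2} = 0
G(12) = mex{0,2,0,3} = 1
G(13) = mex{1,0,1,4} = 2
P-positions are exactly the n with G(n) = 0.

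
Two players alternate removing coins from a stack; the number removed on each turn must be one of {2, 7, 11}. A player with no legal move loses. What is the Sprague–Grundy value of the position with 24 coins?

1

n :  0  1  2  3  4  5  6  7  8  9 10 11 12 13 14 15 16 17 18 19 20 21 22 23 24
G :  0  0  1  1  0  0  1  1  2  0  0  1  1  0  0  1  1  2  0  0  1  1  0  0  1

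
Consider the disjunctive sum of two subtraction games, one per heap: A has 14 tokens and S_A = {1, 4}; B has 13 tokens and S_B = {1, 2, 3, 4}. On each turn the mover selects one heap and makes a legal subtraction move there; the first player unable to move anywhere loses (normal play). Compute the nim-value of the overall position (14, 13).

Heap A, S = {1, 4}:
n :  0  1  2  3  4  5  6  7  8  9 10 11 12 13 14
G :  0  1  0  1  2  0  1  0  1  2  0  1  0  1  2
G_A(14) = 2.
Heap B, S = {1, 2, 3, 4}:
G(0) = 0
G(1) = mex{0} = 1
G(2) = mex{1,0} = 2
G(3) = mex{2,1,0} = 3
G(4) = mex{3,2,1,0} = 4
G(5) = mex{4,3,2,1} = 0
G(6) = mex{0,4,3,2} = 1
G(7) = mex{1,0,4,3} = 2
G(8) = mex{2,1,0,4} = 3
G(9) = mex{3,2,1,0} = 4
G(10) = mex{4,3,2,1} = 0
G(11) = mex{0,4,3,2} = 1
G(12) = mex{1,0,4,3} = 2
G(13) = mex{2,1,0,4} = 3
G_B(13) = 3.
Combined Grundy value = 2 ⊕ 3 = 1.

1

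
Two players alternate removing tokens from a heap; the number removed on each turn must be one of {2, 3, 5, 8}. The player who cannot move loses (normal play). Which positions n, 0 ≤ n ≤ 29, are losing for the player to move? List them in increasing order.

0, 1, 7, 11, 17, 18, 24, 28

G(0) = 0
G(1) = mex{} = 0
G(2) = mex{0} = 1
G(3) = mex{0,0} = 1
G(4) = mex{1,0} = 2
G(5) = mex{1,1,0} = 2
G(6) = mex{2,1,0} = 3
G(7) = mex{2,2,1} = 0
G(8) = mex{3,2,1,0} = 4
G(9) = mex{0,3,2,0} = 1
G(10) = mex{4,0,2,1} = 3
G(11) = mex{1,4,3,1} = 0
G(12) = mex{3,1,0,2} = 4
G(13) = mex{0,3,4,2} = 1
G(14) = mex{4,0,1,3} = 2
G(15) = mex{1,4,3,0} = 2
G(16) = mex{2,1,0,4} = 3
G(17) = mex{2,2,4,1} = 0
G(18) = mex{3,2,1,3} = 0
G(19) = mex{0,3,2,0} = 1
G(20) = mex{0,0,2,4} = 1
G(21) = mex{1,0,3,1} = 2
G(22) = mex{1,1,0,2} = 3
G(23) = mex{2,1,0,2} = 3
G(24) = mex{3,2,1,3} = 0
G(25) = mex{3,3,1,0} = 2
G(26) = mex{0,3,2,0} = 1
G(27) = mex{2,0,3,1} = 4
G(28) = mex{1,2,3,1} = 0
G(29) = mex{4,1,0,2} = 3
P-positions are exactly the n with G(n) = 0.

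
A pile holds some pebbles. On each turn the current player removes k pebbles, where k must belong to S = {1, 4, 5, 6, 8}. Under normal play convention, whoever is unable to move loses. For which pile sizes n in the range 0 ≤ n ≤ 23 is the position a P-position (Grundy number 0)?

0, 2, 9, 11, 18, 20

G(0) = 0
G(1) = mex{0} = 1
G(2) = mex{1} = 0
G(3) = mex{0} = 1
G(4) = mex{1,0} = 2
G(5) = mex{2,1,0} = 3
G(6) = mex{3,0,1,0} = 2
G(7) = mex{2,1,0,1} = 3
G(8) = mex{3,2,1,0,0} = 4
G(9) = mex{4,3,2,1,1} = 0
G(10) = mex{0,2,3,2,0} = 1
G(11) = mex{1,3,2,3,1} = 0
G(12) = mex{0,4,3,2,2} = 1
G(13) = mex{1,0,4,3,3} = 2
G(14) = mex{2,1,0,4,2} = 3
G(15) = mex{3,0,1,0,3} = 2
G(16) = mex{2,1,0,1,4} = 3
G(17) = mex{3,2,1,0,0} = 4
G(18) = mex{4,3,2,1,1} = 0
G(19) = mex{0,2,3,2,0} = 1
G(20) = mex{1,3,2,3,1} = 0
G(21) = mex{0,4,3,2,2} = 1
G(22) = mex{1,0,4,3,3} = 2
G(23) = mex{2,1,0,4,2} = 3
P-positions are exactly the n with G(n) = 0.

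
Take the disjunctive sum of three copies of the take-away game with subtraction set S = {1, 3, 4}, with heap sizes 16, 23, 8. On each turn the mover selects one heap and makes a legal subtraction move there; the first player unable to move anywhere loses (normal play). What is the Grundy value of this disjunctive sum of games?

1

All heaps use S = {1, 3, 4}:
G(0) = 0
G(1) = mex{0} = 1
G(2) = mex{1} = 0
G(3) = mex{0,0} = 1
G(4) = mex{1,1,0} = 2
G(5) = mex{2,0,1} = 3
G(6) = mex{3,1,0} = 2
G(7) = mex{2,2,1} = 0
G(8) = mex{0,3,2} = 1
G(9) = mex{1,2,3} = 0
G(10) = mex{0,0,2} = 1
G(11) = mex{1,1,0} = 2
G(12) = mex{2,0,1} = 3
G(13) = mex{3,1,0} = 2
G(14) = mex{2,2,1} = 0
G(15) = mex{0,3,2} = 1
G(16) = mex{1,2,3} = 0
G(17) = mex{0,0,2} = 1
G(18) = mex{1,1,0} = 2
G(19) = mex{2,0,1} = 3
G(20) = mex{3,1,0} = 2
G(21) = mex{2,2,1} = 0
G(22) = mex{0,3,2} = 1
G(23) = mex{1,2,3} = 0
Heap A: G(16) = 0.
Heap B: G(23) = 0.
Heap C: G(8) = 1.
Combined Grundy value = 0 ⊕ 0 ⊕ 1 = 1.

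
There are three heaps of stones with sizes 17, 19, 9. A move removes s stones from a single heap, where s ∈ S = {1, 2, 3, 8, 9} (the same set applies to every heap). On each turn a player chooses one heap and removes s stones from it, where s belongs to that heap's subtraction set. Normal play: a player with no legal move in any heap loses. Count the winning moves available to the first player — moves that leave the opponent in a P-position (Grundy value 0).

All heaps use S = {1, 2, 3, 8, 9}:
n :  0  1  2  3  4  5  6  7  8  9 10 11 12 13 14 15 16 17 18 19
G :  0  1  2  3  0  1  2  3  4  5  0  1  2  3  0  1  2  3  4  5
Heap A: G(17) = 3.
Heap B: G(19) = 5.
Heap C: G(9) = 5.
Combined Grundy value = 3 ⊕ 5 ⊕ 5 = 3.
A winning move leaves total XOR = 0, i.e. changes one component's Grundy value g to g ⊕ X where X is the current total.
Heap A: need g' = 3⊕3 = 0. Options: 17−1→G=2, 17−2→G=1, 17−3→G=0, 17−8→G=5, 17−9→G=4. Hits: 1.
Heap B: need g' = 5⊕3 = 6. Options: 19−1→G=4, 19−2→G=3, 19−3→G=2, 19−8→G=1, 19−9→G=0. Hits: 0.
Heap C: need g' = 5⊕3 = 6. Options: 9−1→G=4, 9−2→G=3, 9−3→G=2, 9−8→G=1, 9−9→G=0. Hits: 0.

1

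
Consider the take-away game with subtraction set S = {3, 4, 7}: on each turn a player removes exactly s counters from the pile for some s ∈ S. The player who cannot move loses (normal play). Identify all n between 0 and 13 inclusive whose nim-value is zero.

0, 1, 2, 10, 11, 12

n :  0  1  2  3  4  5  6  7  8  9 10 11 12 13
G :  0  0  0  1  1  1  2  2  2  3  0  0  0  1
P-positions are exactly the n with G(n) = 0.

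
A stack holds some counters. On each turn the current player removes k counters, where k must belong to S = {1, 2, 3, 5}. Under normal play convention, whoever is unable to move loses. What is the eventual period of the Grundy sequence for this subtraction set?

4

n :  0  1  2  3  4  5  6  7  8  9 10 11 12 13 14
G :  0  1  2  3  0  1  2  3  0  1  2  3  0  1  2
G(n+4) = G(n) holds for n = 0,…,4 (a full window of length max(S) = 5), so the sequence is purely periodic with period 4.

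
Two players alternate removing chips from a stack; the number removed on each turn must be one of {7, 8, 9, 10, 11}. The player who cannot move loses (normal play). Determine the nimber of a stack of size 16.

n :  0  1  2  3  4  5  6  7  8  9 10 11 12 13 14 15 16
G :  0  0  0  0  0  0  0  1  1  1  1  1  1  1  2  2  2

2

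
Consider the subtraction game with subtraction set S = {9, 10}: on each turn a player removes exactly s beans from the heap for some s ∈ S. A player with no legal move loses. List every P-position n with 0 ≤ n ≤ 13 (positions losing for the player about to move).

0, 1, 2, 3, 4, 5, 6, 7, 8

n :  0  1  2  3  4  5  6  7  8  9 10 11 12 13
G :  0  0  0  0  0  0  0  0  0  1  1  1  1  1
P-positions are exactly the n with G(n) = 0.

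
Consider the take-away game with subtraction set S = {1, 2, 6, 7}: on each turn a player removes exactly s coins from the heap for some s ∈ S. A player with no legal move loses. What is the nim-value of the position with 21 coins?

2

n :  0  1  2  3  4  5  6  7  8  9 10 11 12 13 14 15 16 17 18 19 20 21
G :  0  1  2  0  1  2  3  4  0  1  2  0  1  2  3  4  0  1  2  0  1  2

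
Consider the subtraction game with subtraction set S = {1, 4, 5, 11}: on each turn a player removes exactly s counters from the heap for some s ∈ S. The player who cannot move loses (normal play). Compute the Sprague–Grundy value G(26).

0

G(0) = 0
G(1) = mex{0} = 1
G(2) = mex{1} = 0
G(3) = mex{0} = 1
G(4) = mex{1,0} = 2
G(5) = mex{2,1,0} = 3
G(6) = mex{3,0,1} = 2
G(7) = mex{2,1,0} = 3
G(8) = mex{3,2,1} = 0
G(9) = mex{0,3,2} = 1
G(10) = mex{1,2,3} = 0
G(11) = mex{0,3,2,0} = 1
G(12) = mex{1,0,3,1} = 2
G(13) = mex{2,1,0,0} = 3
G(14) = mex{3,0,1,1} = 2
G(15) = mex{2,1,0,2} = 3
G(16) = mex{3,2,1,3} = 0
G(17) = mex{0,3,2,2} = 1
G(18) = mex{1,2,3,3} = 0
G(19) = mex{0,3,2,0} = 1
G(20) = mex{1,0,3,1} = 2
G(21) = mex{2,1,0,0} = 3
G(22) = mex{3,0,1,1} = 2
G(23) = mex{2,1,0,2} = 3
G(24) = mex{3,2,1,3} = 0
G(25) = mex{0,3,2,2} = 1
G(26) = mex{1,2,3,3} = 0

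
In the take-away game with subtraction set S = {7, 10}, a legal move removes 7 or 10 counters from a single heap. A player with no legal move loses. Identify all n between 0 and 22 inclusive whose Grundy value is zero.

G(0) = 0
G(1) = mex{} = 0
G(2) = mex{} = 0
G(3) = mex{} = 0
G(4) = mex{} = 0
G(5) = mex{} = 0
G(6) = mex{} = 0
G(7) = mex{0} = 1
G(8) = mex{0} = 1
G(9) = mex{0} = 1
G(10) = mex{0,0} = 1
G(11) = mex{0,0} = 1
G(12) = mex{0,0} = 1
G(13) = mex{0,0} = 1
G(14) = mex{1,0} = 2
G(15) = mex{1,0} = 2
G(16) = mex{1,0} = 2
G(17) = mex{1,1} = 0
G(18) = mex{1,1} = 0
G(19) = mex{1,1} = 0
G(20) = mex{1,1} = 0
G(21) = mex{2,1} = 0
G(22) = mex{2,1} = 0
P-positions are exactly the n with G(n) = 0.

0, 1, 2, 3, 4, 5, 6, 17, 18, 19, 20, 21, 22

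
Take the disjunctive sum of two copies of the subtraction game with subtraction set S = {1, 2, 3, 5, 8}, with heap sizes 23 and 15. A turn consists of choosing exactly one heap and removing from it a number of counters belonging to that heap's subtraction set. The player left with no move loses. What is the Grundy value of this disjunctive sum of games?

All heaps use S = {1, 2, 3, 5, 8}:
G(0) = 0
G(1) = mex{0} = 1
G(2) = mex{1,0} = 2
G(3) = mex{2,1,0} = 3
G(4) = mex{3,2,1} = 0
G(5) = mex{0,3,2,0} = 1
G(6) = mex{1,0,3,1} = 2
G(7) = mex{2,1,0,2} = 3
G(8) = mex{3,2,1,3,0} = 4
G(9) = mex{4,3,2,0,1} = 5
G(10) = mex{5,4,3,1,2} = 0
G(11) = mex{0,5,4,2,3} = 1
G(12) = mex{1,0,5,3,0} = 2
G(13) = mex{2,1,0,4,1} = 3
G(14) = mex{3,2,1,5,2} = 0
G(15) = mex{0,3,2,0,3} = 1
G(16) = mex{1,0,3,1,4} = 2
G(17) = mex{2,1,0,2,5} = 3
G(18) = mex{3,2,1,3,0} = 4
G(19) = mex{4,3,2,0,1} = 5
G(20) = mex{5,4,3,1,2} = 0
G(21) = mex{0,5,4,2,3} = 1
G(22) = mex{1,0,5,3,0} = 2
G(23) = mex{2,1,0,4,1} = 3
Heap A: G(23) = 3.
Heap B: G(15) = 1.
Combined Grundy value = 3 ⊕ 1 = 2.

2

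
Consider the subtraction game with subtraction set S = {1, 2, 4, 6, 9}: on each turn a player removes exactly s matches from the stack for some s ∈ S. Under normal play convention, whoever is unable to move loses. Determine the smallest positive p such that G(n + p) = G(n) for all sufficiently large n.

8

G(0) = 0
G(1) = mex{0} = 1
G(2) = mex{1,0} = 2
G(3) = mex{2,1} = 0
G(4) = mex{0,2,0} = 1
G(5) = mex{1,0,1} = 2
G(6) = mex{2,1,2,0} = 3
G(7) = mex{3,2,0,1} = 4
G(8) = mex{4,3,1,2} = 0
G(9) = mex{0,4,2,0,0} = 1
G(10) = mex{1,0,3,1,1} = 2
G(11) = mex{2,1,4,2,2} = 0
G(12) = mex{0,2,0,3,0} = 1
G(13) = mex{1,0,1,4,1} = 2
G(14) = mex{2,1,2,0,2} = 3
G(15) = mex{3,2,0,1,3} = 4
G(16) = mex{4,3,1,2,4} = 0
G(17) = mex{0,4,2,0,0} = 1
G(18) = mex{1,0,3,1,1} = 2
G(n+8) = G(n) holds for n = 0,…,8 (a full window of length max(S) = 9), so the sequence is purely periodic with period 8.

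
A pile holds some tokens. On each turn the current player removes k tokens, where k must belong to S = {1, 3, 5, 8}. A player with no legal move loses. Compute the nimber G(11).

3

n :  0  1  2  3  4  5  6  7  8  9 10 11
G :  0  1  0  1  0  1  0  1  2  3  2  3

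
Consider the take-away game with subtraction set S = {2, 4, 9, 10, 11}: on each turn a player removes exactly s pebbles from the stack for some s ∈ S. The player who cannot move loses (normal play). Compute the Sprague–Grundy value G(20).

0

G(0) = 0
G(1) = mex{} = 0
G(2) = mex{0} = 1
G(3) = mex{0} = 1
G(4) = mex{1,0} = 2
G(5) = mex{1,0} = 2
G(6) = mex{2,1} = 0
G(7) = mex{2,1} = 0
G(8) = mex{0,2} = 1
G(9) = mex{0,2,0} = 1
G(10) = mex{1,0,0,0} = 2
G(11) = mex{1,0,1,0,0} = 2
G(12) = mex{2,1,1,1,0} = 3
G(13) = mex{2,1,2,1,1} = 0
G(14) = mex{3,2,2,2,1} = 0
G(15) = mex{0,2,0,2,2} = 1
G(16) = mex{0,3,0,0,2} = 1
G(17) = mex{1,0,1,0,0} = 2
G(18) = mex{1,0,1,1,0} = 2
G(19) = mex{2,1,2,1,1} = 0
G(20) = mex{2,1,2,2,1} = 0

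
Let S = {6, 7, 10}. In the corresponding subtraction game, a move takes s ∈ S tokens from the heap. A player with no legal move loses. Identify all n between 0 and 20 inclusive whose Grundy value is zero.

n :  0  1  2  3  4  5  6  7  8  9 10 11 12 13 14 15 16 17 18 19 20
G :  0  0  0  0  0  0  1  1  1  1  1  1  2  2  2  2  0  0  0  0  0
P-positions are exactly the n with G(n) = 0.

0, 1, 2, 3, 4, 5, 16, 17, 18, 19, 20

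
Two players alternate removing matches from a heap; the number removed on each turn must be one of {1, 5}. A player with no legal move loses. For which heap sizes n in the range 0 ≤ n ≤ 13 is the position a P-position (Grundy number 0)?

n :  0  1  2  3  4  5  6  7  8  9 10 11 12 13
G :  0  1  0  1  0  1  0  1  0  1  0  1  0  1
P-positions are exactly the n with G(n) = 0.

0, 2, 4, 6, 8, 10, 12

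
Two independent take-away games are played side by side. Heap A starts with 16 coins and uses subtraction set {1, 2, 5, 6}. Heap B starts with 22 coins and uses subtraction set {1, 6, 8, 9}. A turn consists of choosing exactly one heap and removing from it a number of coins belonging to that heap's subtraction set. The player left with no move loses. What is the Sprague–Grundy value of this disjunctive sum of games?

3

Heap A, S = {1, 2, 5, 6}:
G(0) = 0
G(1) = mex{0} = 1
G(2) = mex{1,0} = 2
G(3) = mex{2,1} = 0
G(4) = mex{0,2} = 1
G(5) = mex{1,0,0} = 2
G(6) = mex{2,1,1,0} = 3
G(7) = mex{3,2,2,1} = 0
G(8) = mex{0,3,0,2} = 1
G(9) = mex{1,0,1,0} = 2
G(10) = mex{2,1,2,1} = 0
G(11) = mex{0,2,3,2} = 1
G(12) = mex{1,0,0,3} = 2
G(13) = mex{2,1,1,0} = 3
G(14) = mex{3,2,2,1} = 0
G(15) = mex{0,3,0,2} = 1
G(16) = mex{1,0,1,0} = 2
G_A(16) = 2.
Heap B, S = {1, 6, 8, 9}:
G(0) = 0
G(1) = mex{0} = 1
G(2) = mex{1} = 0
G(3) = mex{0} = 1
G(4) = mex{1} = 0
G(5) = mex{0} = 1
G(6) = mex{1,0} = 2
G(7) = mex{2,1} = 0
G(8) = mex{0,0,0} = 1
G(9) = mex{1,1,1,0} = 2
G(10) = mex{2,0,0,1} = 3
G(11) = mex{3,1,1,0} = 2
G(12) = mex{2,2,0,1} = 3
G(13) = mex{3,0,1,0} = 2
G(14) = mex{2,1,2,1} = 0
G(15) = mex{0,2,0,2} = 1
G(16) = mex{1,3,1,0} = 2
G(17) = mex{2,2,2,1} = 0
G(18) = mex{0,3,3,2} = 1
G(19) = mex{1,2,2,3} = 0
G(20) = mex{0,0,3,2} = 1
G(21) = mex{1,1,2,3} = 0
G(22) = mex{0,2,0,2} = 1
G_B(22) = 1.
Combined Grundy value = 2 ⊕ 1 = 3.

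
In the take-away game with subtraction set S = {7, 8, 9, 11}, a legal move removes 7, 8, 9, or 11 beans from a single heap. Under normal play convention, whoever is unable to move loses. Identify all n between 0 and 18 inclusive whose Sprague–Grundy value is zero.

0, 1, 2, 3, 4, 5, 6, 18

n :  0  1  2  3  4  5  6  7  8  9 10 11 12 13 14 15 16 17 18
G :  0  0  0  0  0  0  0  1  1  1  1  1  1  1  2  2  2  2  0
P-positions are exactly the n with G(n) = 0.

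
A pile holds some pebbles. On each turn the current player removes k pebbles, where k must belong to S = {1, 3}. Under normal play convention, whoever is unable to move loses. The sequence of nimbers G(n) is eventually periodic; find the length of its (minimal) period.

n :  0  1  2  3  4  5  6  7  8  9 10 11 12 13 14
G :  0  1  0  1  0  1  0  1  0  1  0  1  0  1  0
G(n+2) = G(n) holds for n = 0,…,2 (a full window of length max(S) = 3), so the sequence is purely periodic with period 2.

2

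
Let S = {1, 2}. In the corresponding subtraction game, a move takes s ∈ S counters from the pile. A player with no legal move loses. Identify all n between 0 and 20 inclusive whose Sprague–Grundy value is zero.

0, 3, 6, 9, 12, 15, 18

G(0) = 0
G(1) = mex{0} = 1
G(2) = mex{1,0} = 2
G(3) = mex{2,1} = 0
G(4) = mex{0,2} = 1
G(5) = mex{1,0} = 2
G(6) = mex{2,1} = 0
G(7) = mex{0,2} = 1
G(8) = mex{1,0} = 2
G(9) = mex{2,1} = 0
G(10) = mex{0,2} = 1
G(11) = mex{1,0} = 2
G(12) = mex{2,1} = 0
G(13) = mex{0,2} = 1
G(14) = mex{1,0} = 2
G(15) = mex{2,1} = 0
G(16) = mex{0,2} = 1
G(17) = mex{1,0} = 2
G(18) = mex{2,1} = 0
G(19) = mex{0,2} = 1
G(20) = mex{1,0} = 2
P-positions are exactly the n with G(n) = 0.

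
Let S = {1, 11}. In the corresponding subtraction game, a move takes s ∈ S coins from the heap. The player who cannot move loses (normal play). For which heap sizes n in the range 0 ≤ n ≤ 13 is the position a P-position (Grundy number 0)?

0, 2, 4, 6, 8, 10, 12

n :  0  1  2  3  4  5  6  7  8  9 10 11 12 13
G :  0  1  0  1  0  1  0  1  0  1  0  1  0  1
P-positions are exactly the n with G(n) = 0.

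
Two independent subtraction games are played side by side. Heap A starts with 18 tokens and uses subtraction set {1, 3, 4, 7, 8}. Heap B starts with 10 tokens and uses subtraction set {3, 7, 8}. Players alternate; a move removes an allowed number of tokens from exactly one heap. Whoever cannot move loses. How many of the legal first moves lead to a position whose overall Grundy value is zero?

0

Heap A, S = {1, 3, 4, 7, 8}:
n :  0  1  2  3  4  5  6  7  8  9 10 11 12 13 14 15 16 17 18
G :  0  1  0  1  2  3  2  3  4  5  4  0  1  0  1  2  3  2  3
G_A(18) = 3.
Heap B, S = {3, 7, 8}:
n :  0  1  2  3  4  5  6  7  8  9 10
G :  0  0  0  1  1  1  0  2  2  1  3
G_B(10) = 3.
Combined Grundy value = 3 ⊕ 3 = 0.
A winning move leaves total XOR = 0, i.e. changes one component's Grundy value g to g ⊕ X where X is the current total.
Heap A: target g' = 3⊕0 = 3, but every legal move changes the Grundy value (mex property), so 0 moves.
Heap B: target g' = 3⊕0 = 3, but every legal move changes the Grundy value (mex property), so 0 moves.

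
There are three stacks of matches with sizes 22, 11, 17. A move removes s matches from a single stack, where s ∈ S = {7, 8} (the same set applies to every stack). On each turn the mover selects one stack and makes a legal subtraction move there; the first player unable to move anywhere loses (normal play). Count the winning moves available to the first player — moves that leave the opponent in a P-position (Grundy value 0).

All stacks use S = {7, 8}:
n :  0  1  2  3  4  5  6  7  8  9 10 11 12 13 14 15 16 17 18 19 20 21 22
G :  0  0  0  0  0  0  0  1  1  1  1  1  1  1  2  0  0  0  0  0  0  0  1
Stack A: G(22) = 1.
Stack B: G(11) = 1.
Stack C: G(17) = 0.
Combined Grundy value = 1 ⊕ 1 ⊕ 0 = 0.
A winning move leaves total XOR = 0, i.e. changes one component's Grundy value g to g ⊕ X where X is the current total.
Stack A: target g' = 1⊕0 = 1, but every legal move changes the Grundy value (mex property), so 0 moves.
Stack B: target g' = 1⊕0 = 1, but every legal move changes the Grundy value (mex property), so 0 moves.
Stack C: target g' = 0⊕0 = 0, but every legal move changes the Grundy value (mex property), so 0 moves.

0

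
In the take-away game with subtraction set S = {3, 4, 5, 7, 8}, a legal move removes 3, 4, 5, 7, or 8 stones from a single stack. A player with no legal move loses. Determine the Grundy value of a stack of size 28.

2

n :  0  1  2  3  4  5  6  7  8  9 10 11 12 13 14 15 16 17 18 19 20 21 22 23 24 25 26 27 28
G :  0  0  0  1  1  1  2  2  2  3  3  0  0  0  1  1  1  2  2  2  3  3  0  0  0  1  1  1  2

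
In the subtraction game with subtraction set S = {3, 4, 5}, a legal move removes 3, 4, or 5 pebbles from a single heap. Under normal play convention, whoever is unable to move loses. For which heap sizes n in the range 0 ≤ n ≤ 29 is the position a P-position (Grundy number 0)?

0, 1, 2, 8, 9, 10, 16, 17, 18, 24, 25, 26

n :  0  1  2  3  4  5  6  7  8  9 10 11 12 13 14 15 16 17 18 19 20 21 22 23 24 25 26 27 28 29
G :  0  0  0  1  1  1  2  2  0  0  0  1  1  1  2  2  0  0  0  1  1  1  2  2  0  0  0  1  1  1
P-positions are exactly the n with G(n) = 0.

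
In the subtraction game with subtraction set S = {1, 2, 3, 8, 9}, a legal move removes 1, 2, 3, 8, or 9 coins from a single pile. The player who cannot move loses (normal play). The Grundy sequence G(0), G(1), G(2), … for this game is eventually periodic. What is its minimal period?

n :  0  1  2  3  4  5  6  7  8  9 10 11 12 13 14 15 16 17 18 19 20 21
G :  0  1  2  3  0  1  2  3  4  5  0  1  2  3  0  1  2  3  4  5  0  1
G(n+10) = G(n) holds for n = 0,…,8 (a full window of length max(S) = 9), so the sequence is purely periodic with period 10.

10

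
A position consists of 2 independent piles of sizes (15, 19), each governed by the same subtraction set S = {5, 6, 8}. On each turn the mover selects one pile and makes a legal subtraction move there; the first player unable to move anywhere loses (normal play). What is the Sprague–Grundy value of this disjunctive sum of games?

All piles use S = {5, 6, 8}:
G(0) = 0
G(1) = mex{} = 0
G(2) = mex{} = 0
G(3) = mex{} = 0
G(4) = mex{} = 0
G(5) = mex{0} = 1
G(6) = mex{0,0} = 1
G(7) = mex{0,0} = 1
G(8) = mex{0,0,0} = 1
G(9) = mex{0,0,0} = 1
G(10) = mex{1,0,0} = 2
G(11) = mex{1,1,0} = 2
G(12) = mex{1,1,0} = 2
G(13) = mex{1,1,1} = 0
G(14) = mex{1,1,1} = 0
G(15) = mex{2,1,1} = 0
G(16) = mex{2,2,1} = 0
G(17) = mex{2,2,1} = 0
G(18) = mex{0,2,2} = 1
G(19) = mex{0,0,2} = 1
Pile A: G(15) = 0.
Pile B: G(19) = 1.
Combined Grundy value = 0 ⊕ 1 = 1.

1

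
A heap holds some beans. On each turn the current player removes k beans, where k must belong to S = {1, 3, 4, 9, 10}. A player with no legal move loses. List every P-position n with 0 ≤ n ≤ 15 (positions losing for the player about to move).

0, 2, 7, 13, 15

n :  0  1  2  3  4  5  6  7  8  9 10 11 12 13 14 15
G :  0  1  0  1  2  3  2  0  1  4  3  2  3  0  1  0
P-positions are exactly the n with G(n) = 0.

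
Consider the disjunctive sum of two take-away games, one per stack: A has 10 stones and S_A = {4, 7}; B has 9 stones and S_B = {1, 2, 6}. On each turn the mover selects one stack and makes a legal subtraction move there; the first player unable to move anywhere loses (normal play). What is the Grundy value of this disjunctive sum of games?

0

Stack A, S = {4, 7}:
G(0) = 0
G(1) = mex{} = 0
G(2) = mex{} = 0
G(3) = mex{} = 0
G(4) = mex{0} = 1
G(5) = mex{0} = 1
G(6) = mex{0} = 1
G(7) = mex{0,0} = 1
G(8) = mex{1,0} = 2
G(9) = mex{1,0} = 2
G(10) = mex{1,0} = 2
G_A(10) = 2.
Stack B, S = {1, 2, 6}:
n : 0 1 2 3 4 5 6 7 8 9
G : 0 1 2 0 1 2 3 0 1 2
G_B(9) = 2.
Combined Grundy value = 2 ⊕ 2 = 0.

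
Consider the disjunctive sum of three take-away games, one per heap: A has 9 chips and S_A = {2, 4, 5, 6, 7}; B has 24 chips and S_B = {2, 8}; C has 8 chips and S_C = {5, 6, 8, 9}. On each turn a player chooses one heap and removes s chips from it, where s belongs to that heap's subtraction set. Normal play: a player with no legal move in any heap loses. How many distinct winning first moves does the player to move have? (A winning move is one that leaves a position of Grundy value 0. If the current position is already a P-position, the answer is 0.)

7

Heap A, S = {2, 4, 5, 6, 7}:
G(0) = 0
G(1) = mex{} = 0
G(2) = mex{0} = 1
G(3) = mex{0} = 1
G(4) = mex{1,0} = 2
G(5) = mex{1,0,0} = 2
G(6) = mex{2,1,0,0} = 3
G(7) = mex{2,1,1,0,0} = 3
G(8) = mex{3,2,1,1,0} = 4
G(9) = mex{3,2,2,1,1} = 0
G_A(9) = 0.
Heap B, S = {2, 8}:
G(0) = 0
G(1) = mex{} = 0
G(2) = mex{0} = 1
G(3) = mex{0} = 1
G(4) = mex{1} = 0
G(5) = mex{1} = 0
G(6) = mex{0} = 1
G(7) = mex{0} = 1
G(8) = mex{1,0} = 2
G(9) = mex{1,0} = 2
G(10) = mex{2,1} = 0
G(11) = mex{2,1} = 0
G(12) = mex{0,0} = 1
G(13) = mex{0,0} = 1
G(14) = mex{1,1} = 0
G(15) = mex{1,1} = 0
G(16) = mex{0,2} = 1
G(17) = mex{0,2} = 1
G(18) = mex{1,0} = 2
G(19) = mex{1,0} = 2
G(20) = mex{2,1} = 0
G(21) = mex{2,1} = 0
G(22) = mex{0,0} = 1
G(23) = mex{0,0} = 1
G(24) = mex{1,1} = 0
G_B(24) = 0.
Heap C, S = {5, 6, 8, 9}:
G(0) = 0
G(1) = mex{} = 0
G(2) = mex{} = 0
G(3) = mex{} = 0
G(4) = mex{} = 0
G(5) = mex{0} = 1
G(6) = mex{0,0} = 1
G(7) = mex{0,0} = 1
G(8) = mex{0,0,0} = 1
G_C(8) = 1.
Combined Grundy value = 0 ⊕ 0 ⊕ 1 = 1.
A winning move leaves total XOR = 0, i.e. changes one component's Grundy value g to g ⊕ X where X is the current total.
Heap A: need g' = 0⊕1 = 1. Options: 9−2→G=3, 9−4→G=2, 9−5→G=2, 9−6→G=1, 9−7→G=1. Hits: 2.
Heap B: need g' = 0⊕1 = 1. Options: 24−2→G=1, 24−8→G=1. Hits: 2.
Heap C: need g' = 1⊕1 = 0. Options: 8−5→G=0, 8−6→G=0, 8−8→G=0. Hits: 3.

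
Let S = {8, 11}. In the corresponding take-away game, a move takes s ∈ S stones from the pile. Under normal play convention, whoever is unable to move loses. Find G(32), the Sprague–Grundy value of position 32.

n :  0  1  2  3  4  5  6  7  8  9 10 11 12 13 14 15 16 17 18 19 20 21 22 23 24 25 26 27 28 29 30 31 32
G :  0  0  0  0  0  0  0  0  1  1  1  1  1  1  1  1  2  2  2  0  0  0  0  0  0  0  0  1  1  1  1  1  1

1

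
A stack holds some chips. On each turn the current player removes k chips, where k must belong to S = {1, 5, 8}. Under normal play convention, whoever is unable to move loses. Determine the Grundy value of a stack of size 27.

G(0) = 0
G(1) = mex{0} = 1
G(2) = mex{1} = 0
G(3) = mex{0} = 1
G(4) = mex{1} = 0
G(5) = mex{0,0} = 1
G(6) = mex{1,1} = 0
G(7) = mex{0,0} = 1
G(8) = mex{1,1,0} = 2
G(9) = mex{2,0,1} = 3
G(10) = mex{3,1,0} = 2
G(11) = mex{2,0,1} = 3
G(12) = mex{3,1,0} = 2
G(13) = mex{2,2,1} = 0
G(14) = mex{0,3,0} = 1
G(15) = mex{1,2,1} = 0
G(16) = mex{0,3,2} = 1
G(17) = mex{1,2,3} = 0
G(18) = mex{0,0,2} = 1
G(19) = mex{1,1,3} = 0
G(20) = mex{0,0,2} = 1
G(21) = mex{1,1,0} = 2
G(22) = mex{2,0,1} = 3
G(23) = mex{3,1,0} = 2
G(24) = mex{2,0,1} = 3
G(25) = mex{3,1,0} = 2
G(26) = mex{2,2,1} = 0
G(27) = mex{0,3,0} = 1

1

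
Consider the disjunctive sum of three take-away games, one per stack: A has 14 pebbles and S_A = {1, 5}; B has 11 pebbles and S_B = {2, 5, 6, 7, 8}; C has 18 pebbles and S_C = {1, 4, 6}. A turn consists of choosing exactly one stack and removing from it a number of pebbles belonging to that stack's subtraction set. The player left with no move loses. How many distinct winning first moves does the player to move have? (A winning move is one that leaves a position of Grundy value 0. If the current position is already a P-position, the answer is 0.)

Stack A, S = {1, 5}:
n :  0  1  2  3  4  5  6  7  8  9 10 11 12 13 14
G :  0  1  0  1  0  1  0  1  0  1  0  1  0  1  0
G_A(14) = 0.
Stack B, S = {2, 5, 6, 7, 8}:
G(0) = 0
G(1) = mex{} = 0
G(2) = mex{0} = 1
G(3) = mex{0} = 1
G(4) = mex{1} = 0
G(5) = mex{1,0} = 2
G(6) = mex{0,0,0} = 1
G(7) = mex{2,1,0,0} = 3
G(8) = mex{1,1,1,0,0} = 2
G(9) = mex{3,0,1,1,0} = 2
G(10) = mex{2,2,0,1,1} = 3
G(11) = mex{2,1,2,0,1} = 3
G_B(11) = 3.
Stack C, S = {1, 4, 6}:
G(0) = 0
G(1) = mex{0} = 1
G(2) = mex{1} = 0
G(3) = mex{0} = 1
G(4) = mex{1,0} = 2
G(5) = mex{2,1} = 0
G(6) = mex{0,0,0} = 1
G(7) = mex{1,1,1} = 0
G(8) = mex{0,2,0} = 1
G(9) = mex{1,0,1} = 2
G(10) = mex{2,1,2} = 0
G(11) = mex{0,0,0} = 1
G(12) = mex{1,1,1} = 0
G(13) = mex{0,2,0} = 1
G(14) = mex{1,0,1} = 2
G(15) = mex{2,1,2} = 0
G(16) = mex{0,0,0} = 1
G(17) = mex{1,1,1} = 0
G(18) = mex{0,2,0} = 1
G_C(18) = 1.
Combined Grundy value = 0 ⊕ 3 ⊕ 1 = 2.
A winning move leaves total XOR = 0, i.e. changes one component's Grundy value g to g ⊕ X where X is the current total.
Stack A: need g' = 0⊕2 = 2. Options: 14−1→G=1, 14−5→G=1. Hits: 0.
Stack B: need g' = 3⊕2 = 1. Options: 11−2→G=2, 11−5→G=1, 11−6→G=2, 11−7→G=0, 11−8→G=1. Hits: 2.
Stack C: need g' = 1⊕2 = 3. Options: 18−1→G=0, 18−4→G=2, 18−6→G=0. Hits: 0.

2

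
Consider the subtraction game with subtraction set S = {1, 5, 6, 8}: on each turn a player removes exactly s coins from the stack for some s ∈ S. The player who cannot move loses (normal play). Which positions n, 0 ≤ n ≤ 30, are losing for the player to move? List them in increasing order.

n :  0  1  2  3  4  5  6  7  8  9 10 11 12 13 14 15 16 17 18 19 20 21 22 23 24 25 26 27 28 29 30
G :  0  1  0  1  0  1  2  3  2  3  2  0  1  0  1  0  1  2  3  2  3  2  0  1  0  1  0  1  2  3  2
P-positions are exactly the n with G(n) = 0.

0, 2, 4, 11, 13, 15, 22, 24, 26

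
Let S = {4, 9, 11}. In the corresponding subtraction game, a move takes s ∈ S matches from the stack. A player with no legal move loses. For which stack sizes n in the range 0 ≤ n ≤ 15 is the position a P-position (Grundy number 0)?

0, 1, 2, 3, 8, 15

G(0) = 0
G(1) = mex{} = 0
G(2) = mex{} = 0
G(3) = mex{} = 0
G(4) = mex{0} = 1
G(5) = mex{0} = 1
G(6) = mex{0} = 1
G(7) = mex{0} = 1
G(8) = mex{1} = 0
G(9) = mex{1,0} = 2
G(10) = mex{1,0} = 2
G(11) = mex{1,0,0} = 2
G(12) = mex{0,0,0} = 1
G(13) = mex{2,1,0} = 3
G(14) = mex{2,1,0} = 3
G(15) = mex{2,1,1} = 0
P-positions are exactly the n with G(n) = 0.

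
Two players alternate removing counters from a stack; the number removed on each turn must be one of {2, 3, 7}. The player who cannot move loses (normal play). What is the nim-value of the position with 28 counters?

n :  0  1  2  3  4  5  6  7  8  9 10 11 12 13 14 15 16 17 18 19 20 21 22 23 24 25 26 27 28
G :  0  0  1  1  2  0  0  1  1  2  0  0  1  1  2  0  0  1  1  2  0  0  1  1  2  0  0  1  1

1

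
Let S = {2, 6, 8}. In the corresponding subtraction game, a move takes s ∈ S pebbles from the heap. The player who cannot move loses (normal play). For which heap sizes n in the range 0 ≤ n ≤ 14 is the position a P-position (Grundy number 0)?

0, 1, 4, 5, 14

n :  0  1  2  3  4  5  6  7  8  9 10 11 12 13 14
G :  0  0  1  1  0  0  1  1  2  2  3  3  2  2  0
P-positions are exactly the n with G(n) = 0.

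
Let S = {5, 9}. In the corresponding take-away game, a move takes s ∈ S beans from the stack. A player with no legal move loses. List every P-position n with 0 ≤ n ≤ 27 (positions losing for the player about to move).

0, 1, 2, 3, 4, 14, 15, 16, 17, 18

G(0) = 0
G(1) = mex{} = 0
G(2) = mex{} = 0
G(3) = mex{} = 0
G(4) = mex{} = 0
G(5) = mex{0} = 1
G(6) = mex{0} = 1
G(7) = mex{0} = 1
G(8) = mex{0} = 1
G(9) = mex{0,0} = 1
G(10) = mex{1,0} = 2
G(11) = mex{1,0} = 2
G(12) = mex{1,0} = 2
G(13) = mex{1,0} = 2
G(14) = mex{1,1} = 0
G(15) = mex{2,1} = 0
G(16) = mex{2,1} = 0
G(17) = mex{2,1} = 0
G(18) = mex{2,1} = 0
G(19) = mex{0,2} = 1
G(20) = mex{0,2} = 1
G(21) = mex{0,2} = 1
G(22) = mex{0,2} = 1
G(23) = mex{0,0} = 1
G(24) = mex{1,0} = 2
G(25) = mex{1,0} = 2
G(26) = mex{1,0} = 2
G(27) = mex{1,0} = 2
P-positions are exactly the n with G(n) = 0.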